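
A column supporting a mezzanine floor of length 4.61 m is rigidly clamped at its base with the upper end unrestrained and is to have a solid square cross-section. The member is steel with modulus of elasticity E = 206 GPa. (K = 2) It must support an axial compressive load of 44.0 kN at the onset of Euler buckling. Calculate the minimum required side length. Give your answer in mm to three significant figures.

L_e = K·L = 2 × 4.61 = 9.220 m
Required I = P_cr·L_e²/(π²E) = 4.400×10^4 × 9.220² / (π² × 2.06×10^11) = 1.840×10^-6 m⁴
I_req = 1.840×10^6 mm⁴
Solid square: I = a⁴/12  ⇒  a = (12I)^(1/4) = (12×1.840×10^6)^(1/4) = 68.5 mm

a ≈ 68.5 mm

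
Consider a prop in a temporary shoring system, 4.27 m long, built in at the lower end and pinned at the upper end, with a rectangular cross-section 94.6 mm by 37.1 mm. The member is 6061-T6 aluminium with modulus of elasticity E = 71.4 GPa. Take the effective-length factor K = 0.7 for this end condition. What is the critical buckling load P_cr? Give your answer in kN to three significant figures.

P_cr ≈ 31.8 kN

Buckling occurs about the weak axis: I_min = h·b³/12 with b = 37.1 mm (the shorter side).
I_min = 94.6×37.1³/12 = 4.026×10^5 mm⁴
I = 4.026×10^5 mm⁴ = 4.026×10^-7 m⁴
Effective length L_e = K·L = 0.7 × 4.27 = 2.989 m
P_cr = π²EI / L_e² = π² × 71.4×10⁹ × 4.026×10^-7 / 2.989² = 3.175×10^4 N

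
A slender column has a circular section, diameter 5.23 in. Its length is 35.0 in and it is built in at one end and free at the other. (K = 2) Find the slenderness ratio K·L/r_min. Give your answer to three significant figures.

For a solid circle r = d/4 = 5.23/4 = 1.308 in
L_e = K·L = 2 × 35.0 = 70.00 in
λ = L_e / r_min = 70.000 / 1.308 = 53.5

λ ≈ 53.5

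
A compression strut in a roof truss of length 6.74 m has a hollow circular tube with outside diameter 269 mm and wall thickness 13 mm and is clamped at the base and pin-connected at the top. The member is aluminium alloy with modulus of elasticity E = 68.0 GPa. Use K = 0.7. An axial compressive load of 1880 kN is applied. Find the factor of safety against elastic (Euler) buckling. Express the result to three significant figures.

Inner diameter d_i = 269 − 2×13 = 243.0 mm
I = π(d_o⁴ − d_i⁴)/64 = π(269⁴ − 243.0⁴)/64 = 8.587×10^7 mm⁴
I = 8.587×10^7 mm⁴ = 8.587×10^-5 m⁴
Effective length L_e = K·L = 0.7 × 6.74 = 4.718 m
P_cr = π²EI / L_e² = π² × 68.0×10⁹ × 8.587×10^-5 / 4.718² = 2.589×10^6 N
Factor of safety n = P_cr / P = 2589.0 / 1880 = 1.38

n ≈ 1.38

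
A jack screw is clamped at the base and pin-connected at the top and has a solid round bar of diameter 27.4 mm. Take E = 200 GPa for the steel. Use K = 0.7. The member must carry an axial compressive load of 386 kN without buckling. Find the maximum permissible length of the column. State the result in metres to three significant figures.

I = πd⁴/64 = π×27.4⁴/64 = 2.767×10^4 mm⁴
I = 2.767×10^-8 m⁴
At the buckling limit P_cr = P = 3.860×10^5 N
From P_cr = π²EI/(K·L)²:  L = (1/K)·√(π²EI/P_cr) = (1/0.7)·√(π²×2.00×10^11×2.767×10^-8/3.860×10^5)
L = 0.537 m

L_max ≈ 0.537 m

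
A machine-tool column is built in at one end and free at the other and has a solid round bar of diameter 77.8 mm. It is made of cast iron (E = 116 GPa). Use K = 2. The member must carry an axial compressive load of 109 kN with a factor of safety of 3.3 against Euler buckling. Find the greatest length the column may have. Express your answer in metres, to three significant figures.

I = πd⁴/64 = π×77.8⁴/64 = 1.798×10^6 mm⁴
I = 1.798×10^-6 m⁴
Required critical load P_cr = n·P = 3.3 × 109 = 359.7 kN = 3.597×10^5 N
From P_cr = π²EI/(K·L)²:  L = (1/K)·√(π²EI/P_cr) = (1/2)·√(π²×1.16×10^11×1.798×10^-6/3.597×10^5)
L = 1.20 m

L_max ≈ 1.20 m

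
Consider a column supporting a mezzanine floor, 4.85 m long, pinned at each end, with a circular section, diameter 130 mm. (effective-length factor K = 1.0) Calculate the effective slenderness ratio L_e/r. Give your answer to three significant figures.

For a solid circle r = d/4 = 130/4 = 32.50 mm
L_e = K·L = 1 × 4.85 m = 4.850 m = 4850.0 mm
λ = L_e / r_min = 4850.0 / 32.50 = 149

λ ≈ 149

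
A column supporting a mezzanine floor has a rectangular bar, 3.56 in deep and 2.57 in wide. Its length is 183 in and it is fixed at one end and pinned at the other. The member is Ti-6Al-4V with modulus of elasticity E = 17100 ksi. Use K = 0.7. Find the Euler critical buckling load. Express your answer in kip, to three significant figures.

Buckling occurs about the weak axis: I_min = h·b³/12 with b = 2.57 in (the shorter side).
I_min = 3.56×2.57³/12 = 5.036 in⁴
Effective length L_e = K·L = 0.7 × 183 = 128.1 in
P_cr = π²EI / L_e² = π² × 17100×10³ × 5.036 / 128.1² = 5.179×10^4 lb

P_cr ≈ 51.8 kip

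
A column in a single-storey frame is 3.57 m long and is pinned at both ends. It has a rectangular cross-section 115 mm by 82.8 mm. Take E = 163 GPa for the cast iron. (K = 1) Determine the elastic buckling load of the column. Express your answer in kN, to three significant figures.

P_cr ≈ 687 kN

Buckling occurs about the weak axis: I_min = h·b³/12 with b = 82.8 mm (the shorter side).
I_min = 115×82.8³/12 = 5.440×10^6 mm⁴
I = 5.440×10^6 mm⁴ = 5.440×10^-6 m⁴
Effective length L_e = K·L = 1 × 3.57 = 3.570 m
P_cr = π²EI / L_e² = π² × 163×10⁹ × 5.440×10^-6 / 3.570² = 6.867×10^5 N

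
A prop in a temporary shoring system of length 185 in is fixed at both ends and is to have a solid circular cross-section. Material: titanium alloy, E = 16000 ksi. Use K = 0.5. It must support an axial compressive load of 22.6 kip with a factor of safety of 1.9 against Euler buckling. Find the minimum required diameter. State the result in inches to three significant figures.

Required P_cr = n·P = 1.9 × 22.6 = 42.94 kip
L_e = K·L = 0.5 × 185 = 92.50 in
Required I = P_cr·L_e²/(π²E) = 4.294×10^4 × 92.50² / (π² × 1.60×10^7) = 2.327 in⁴
Solid circle: I = πd⁴/64  ⇒  d = (64I/π)^(1/4) = (64×2.327/π)^(1/4) = 2.62 in

d ≈ 2.62 in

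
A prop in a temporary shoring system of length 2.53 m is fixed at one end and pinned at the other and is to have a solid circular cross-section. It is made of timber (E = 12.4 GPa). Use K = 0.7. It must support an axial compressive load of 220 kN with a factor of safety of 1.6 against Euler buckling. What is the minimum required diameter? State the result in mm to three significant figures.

d ≈ 116 mm

Required P_cr = n·P = 1.6 × 220 = 352.0 kN
L_e = K·L = 0.7 × 2.53 = 1.771 m
Required I = P_cr·L_e²/(π²E) = 3.520×10^5 × 1.771² / (π² × 1.24×10^10) = 9.021×10^-6 m⁴
I_req = 9.021×10^6 mm⁴
Solid circle: I = πd⁴/64  ⇒  d = (64I/π)^(1/4) = (64×9.021×10^6/π)^(1/4) = 116 mm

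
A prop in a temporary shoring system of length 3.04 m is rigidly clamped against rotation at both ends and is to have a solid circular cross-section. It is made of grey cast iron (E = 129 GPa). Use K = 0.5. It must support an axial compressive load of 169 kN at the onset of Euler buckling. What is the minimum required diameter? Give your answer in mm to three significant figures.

L_e = K·L = 0.5 × 3.04 = 1.520 m
Required I = P_cr·L_e²/(π²E) = 1.690×10^5 × 1.520² / (π² × 1.29×10^11) = 3.067×10^-7 m⁴
I_req = 3.067×10^5 mm⁴
Solid circle: I = πd⁴/64  ⇒  d = (64I/π)^(1/4) = (64×3.067×10^5/π)^(1/4) = 50.0 mm

d ≈ 50.0 mm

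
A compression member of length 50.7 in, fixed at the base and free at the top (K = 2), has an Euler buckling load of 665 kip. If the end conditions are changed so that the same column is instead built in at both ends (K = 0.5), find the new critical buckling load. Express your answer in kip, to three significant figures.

P_cr ≈ 10600 kip

P_cr ∝ 1/K², so P_cr,new = P_cr,old × (K_old/K_new)² = 665 × (2/0.5)²
= 665 × 16.00 = 10600 kip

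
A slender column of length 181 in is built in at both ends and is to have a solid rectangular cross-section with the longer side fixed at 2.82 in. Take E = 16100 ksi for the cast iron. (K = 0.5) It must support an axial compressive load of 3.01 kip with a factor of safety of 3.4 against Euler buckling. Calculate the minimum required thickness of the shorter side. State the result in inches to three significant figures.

Required P_cr = n·P = 3.4 × 3.01 = 10.23 kip
L_e = K·L = 0.5 × 181 = 90.50 in
Required I = P_cr·L_e²/(π²E) = 1.023×10^4 × 90.50² / (π² × 1.61×10^7) = 0.5275 in⁴
Rectangle, weak axis: I_min = h·b³/12 with h = 2.82 in fixed  ⇒  b = (12I/h)^(1/3) = 1.31 in

b ≈ 1.31 in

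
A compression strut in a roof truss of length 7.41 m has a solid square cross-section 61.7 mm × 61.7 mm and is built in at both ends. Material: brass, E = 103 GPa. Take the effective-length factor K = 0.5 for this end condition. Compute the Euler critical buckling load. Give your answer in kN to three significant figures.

I = a⁴/12 = 61.7⁴/12 = 1.208×10^6 mm⁴
I = 1.208×10^6 mm⁴ = 1.208×10^-6 m⁴
Effective length L_e = K·L = 0.5 × 7.41 = 3.705 m
P_cr = π²EI / L_e² = π² × 103×10⁹ × 1.208×10^-6 / 3.705² = 8.944×10^4 N

P_cr ≈ 89.4 kN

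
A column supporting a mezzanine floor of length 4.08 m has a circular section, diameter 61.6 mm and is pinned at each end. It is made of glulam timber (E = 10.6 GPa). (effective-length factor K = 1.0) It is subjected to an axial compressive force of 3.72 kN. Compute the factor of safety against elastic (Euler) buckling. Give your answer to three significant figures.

n ≈ 1.19

I = πd⁴/64 = π×61.6⁴/64 = 7.068×10^5 mm⁴
I = 7.068×10^5 mm⁴ = 7.068×10^-7 m⁴
Effective length L_e = K·L = 1 × 4.08 = 4.080 m
P_cr = π²EI / L_e² = π² × 10.6×10⁹ × 7.068×10^-7 / 4.080² = 4.442×10^3 N
Factor of safety n = P_cr / P = 4.4420 / 3.72 = 1.19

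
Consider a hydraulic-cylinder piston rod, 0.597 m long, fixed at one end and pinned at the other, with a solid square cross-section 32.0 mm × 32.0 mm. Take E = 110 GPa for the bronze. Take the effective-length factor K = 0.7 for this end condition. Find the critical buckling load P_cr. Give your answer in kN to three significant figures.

I = a⁴/12 = 32.0⁴/12 = 8.738×10^4 mm⁴
I = 8.738×10^4 mm⁴ = 8.738×10^-8 m⁴
Effective length L_e = K·L = 0.7 × 0.597 = 0.4179 m
P_cr = π²EI / L_e² = π² × 110×10⁹ × 8.738×10^-8 / 0.4179² = 5.432×10^5 N

P_cr ≈ 543 kN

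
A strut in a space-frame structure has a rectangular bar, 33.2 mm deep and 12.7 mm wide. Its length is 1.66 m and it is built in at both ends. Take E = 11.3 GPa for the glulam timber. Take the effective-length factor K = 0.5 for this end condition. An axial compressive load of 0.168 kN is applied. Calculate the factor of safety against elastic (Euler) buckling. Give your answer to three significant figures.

n ≈ 5.46

Buckling occurs about the weak axis: I_min = h·b³/12 with b = 12.7 mm (the shorter side).
I_min = 33.2×12.7³/12 = 5.667×10^3 mm⁴
I = 5.667×10^3 mm⁴ = 5.667×10^-9 m⁴
Effective length L_e = K·L = 0.5 × 1.66 = 0.8300 m
P_cr = π²EI / L_e² = π² × 11.3×10⁹ × 5.667×10^-9 / 0.8300² = 917.5 N
Factor of safety n = P_cr / P = 0.91747 / 0.168 = 5.46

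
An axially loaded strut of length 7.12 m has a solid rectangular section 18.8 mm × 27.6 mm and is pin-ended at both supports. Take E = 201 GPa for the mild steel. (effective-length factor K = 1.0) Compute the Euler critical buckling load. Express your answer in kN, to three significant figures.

P_cr ≈ 0.598 kN

Buckling occurs about the weak axis: I_min = h·b³/12 with b = 18.8 mm (the shorter side).
I_min = 27.6×18.8³/12 = 1.528×10^4 mm⁴
I = 1.528×10^4 mm⁴ = 1.528×10^-8 m⁴
Effective length L_e = K·L = 1 × 7.12 = 7.120 m
P_cr = π²EI / L_e² = π² × 201×10⁹ × 1.528×10^-8 / 7.120² = 598.0 N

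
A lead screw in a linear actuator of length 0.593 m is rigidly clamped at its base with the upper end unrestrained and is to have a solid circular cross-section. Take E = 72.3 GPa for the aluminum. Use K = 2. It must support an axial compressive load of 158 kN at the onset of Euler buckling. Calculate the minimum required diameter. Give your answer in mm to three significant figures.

L_e = K·L = 2 × 0.593 = 1.186 m
Required I = P_cr·L_e²/(π²E) = 1.580×10^5 × 1.186² / (π² × 7.23×10^10) = 3.115×10^-7 m⁴
I_req = 3.115×10^5 mm⁴
Solid circle: I = πd⁴/64  ⇒  d = (64I/π)^(1/4) = (64×3.115×10^5/π)^(1/4) = 50.2 mm

d ≈ 50.2 mm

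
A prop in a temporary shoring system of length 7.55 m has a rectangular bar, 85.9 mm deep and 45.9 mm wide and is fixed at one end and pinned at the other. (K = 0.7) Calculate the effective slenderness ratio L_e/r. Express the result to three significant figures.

For a rectangle r_min = b/√12 = 45.9/√12 = 13.25 mm
L_e = K·L = 0.7 × 7.55 m = 5.285 m = 5285.0 mm
λ = L_e / r_min = 5285.0 / 13.25 = 399

λ ≈ 399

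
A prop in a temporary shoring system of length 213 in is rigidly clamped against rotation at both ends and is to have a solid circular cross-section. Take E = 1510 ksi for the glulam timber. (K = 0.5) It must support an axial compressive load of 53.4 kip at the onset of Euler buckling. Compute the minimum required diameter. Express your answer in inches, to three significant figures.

d ≈ 5.36 in

L_e = K·L = 0.5 × 213 = 106.5 in
Required I = P_cr·L_e²/(π²E) = 5.340×10^4 × 106.5² / (π² × 1.51×10^6) = 40.64 in⁴
Solid circle: I = πd⁴/64  ⇒  d = (64I/π)^(1/4) = (64×40.64/π)^(1/4) = 5.36 in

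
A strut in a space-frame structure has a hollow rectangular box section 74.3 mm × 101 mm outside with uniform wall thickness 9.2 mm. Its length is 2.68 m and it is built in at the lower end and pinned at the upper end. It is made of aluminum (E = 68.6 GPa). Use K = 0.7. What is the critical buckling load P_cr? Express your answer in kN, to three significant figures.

Inner dimensions: h_i = 101 − 2×9.2 = 82.60 mm, b_i = 74.3 − 2×9.2 = 55.90 mm
Weak-axis I_min = (h_o·b_o³ − h_i·b_i³)/12 with b_o = 74.3, b_i = 55.90 mm (shorter outer/inner sides).
I_min = (101×74.3³ − 82.60×55.90³)/12 = 2.250×10^6 mm⁴
I = 2.250×10^6 mm⁴ = 2.250×10^-6 m⁴
Effective length L_e = K·L = 0.7 × 2.68 = 1.876 m
P_cr = π²EI / L_e² = π² × 68.6×10⁹ × 2.250×10^-6 / 1.876² = 4.328×10^5 N

P_cr ≈ 433 kN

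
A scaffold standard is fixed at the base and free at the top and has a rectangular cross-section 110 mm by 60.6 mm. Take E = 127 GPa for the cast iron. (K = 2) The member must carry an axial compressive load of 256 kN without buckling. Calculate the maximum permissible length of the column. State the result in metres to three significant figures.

L_max ≈ 1.58 m

Buckling occurs about the weak axis: I_min = h·b³/12 with b = 60.6 mm (the shorter side).
I_min = 110×60.6³/12 = 2.040×10^6 mm⁴
I = 2.040×10^-6 m⁴
At the buckling limit P_cr = P = 2.560×10^5 N
From P_cr = π²EI/(K·L)²:  L = (1/K)·√(π²EI/P_cr) = (1/2)·√(π²×1.27×10^11×2.040×10^-6/2.560×10^5)
L = 1.58 m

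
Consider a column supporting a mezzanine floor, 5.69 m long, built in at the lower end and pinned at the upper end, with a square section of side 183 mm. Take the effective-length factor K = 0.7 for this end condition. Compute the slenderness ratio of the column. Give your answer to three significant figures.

For a square r = a/√12 = 183/√12 = 52.83 mm
L_e = K·L = 0.7 × 5.69 m = 3.983 m = 3983.0 mm
λ = L_e / r_min = 3983.0 / 52.83 = 75.4

λ ≈ 75.4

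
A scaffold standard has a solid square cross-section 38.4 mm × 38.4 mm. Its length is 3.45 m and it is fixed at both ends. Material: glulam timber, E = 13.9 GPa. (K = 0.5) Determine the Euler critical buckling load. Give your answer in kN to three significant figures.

I = a⁴/12 = 38.4⁴/12 = 1.812×10^5 mm⁴
I = 1.812×10^5 mm⁴ = 1.812×10^-7 m⁴
Effective length L_e = K·L = 0.5 × 3.45 = 1.725 m
P_cr = π²EI / L_e² = π² × 13.9×10⁹ × 1.812×10^-7 / 1.725² = 8.354×10^3 N

P_cr ≈ 8.35 kN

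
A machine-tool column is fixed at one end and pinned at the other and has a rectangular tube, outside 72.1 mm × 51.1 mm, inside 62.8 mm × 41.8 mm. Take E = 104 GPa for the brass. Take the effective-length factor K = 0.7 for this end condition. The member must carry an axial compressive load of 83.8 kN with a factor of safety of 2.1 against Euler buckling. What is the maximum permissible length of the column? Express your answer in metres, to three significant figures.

L_max ≈ 2.23 m

Weak-axis I_min = (h_o·b_o³ − h_i·b_i³)/12 with b_o = 51.1, b_i = 41.80 mm (shorter outer/inner sides).
I_min = (72.1×51.1³ − 62.80×41.80³)/12 = 4.195×10^5 mm⁴
I = 4.195×10^-7 m⁴
Required critical load P_cr = n·P = 2.1 × 83.8 = 176.0 kN = 1.760×10^5 N
From P_cr = π²EI/(K·L)²:  L = (1/K)·√(π²EI/P_cr) = (1/0.7)·√(π²×1.04×10^11×4.195×10^-7/1.760×10^5)
L = 2.23 m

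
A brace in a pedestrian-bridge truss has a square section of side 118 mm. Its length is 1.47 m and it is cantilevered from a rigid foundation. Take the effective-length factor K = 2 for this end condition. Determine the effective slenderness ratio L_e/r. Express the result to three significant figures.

For a square r = a/√12 = 118/√12 = 34.06 mm
L_e = K·L = 2 × 1.47 m = 2.940 m = 2940.0 mm
λ = L_e / r_min = 2940.0 / 34.06 = 86.3

λ ≈ 86.3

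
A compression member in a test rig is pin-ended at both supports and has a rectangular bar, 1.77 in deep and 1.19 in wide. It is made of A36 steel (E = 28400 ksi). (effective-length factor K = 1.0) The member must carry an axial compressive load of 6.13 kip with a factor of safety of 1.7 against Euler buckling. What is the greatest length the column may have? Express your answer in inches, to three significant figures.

L_max ≈ 81.8 in

Buckling occurs about the weak axis: I_min = h·b³/12 with b = 1.19 in (the shorter side).
I_min = 1.77×1.19³/12 = 0.2486 in⁴
Required critical load P_cr = n·P = 1.7 × 6.13 = 10.42 kip = 1.042×10^4 lb
From P_cr = π²EI/(K·L)²:  L = (1/K)·√(π²EI/P_cr) = (1/1)·√(π²×2.84×10^7×0.2486/1.042×10^4)
L = 81.8 in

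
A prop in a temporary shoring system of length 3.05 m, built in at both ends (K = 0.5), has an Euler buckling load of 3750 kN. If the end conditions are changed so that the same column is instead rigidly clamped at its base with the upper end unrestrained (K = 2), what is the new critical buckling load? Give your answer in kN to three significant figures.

P_cr ∝ 1/K², so P_cr,new = P_cr,old × (K_old/K_new)² = 3750 × (0.5/2)²
= 3750 × 0.06250 = 234 kN

P_cr ≈ 234 kN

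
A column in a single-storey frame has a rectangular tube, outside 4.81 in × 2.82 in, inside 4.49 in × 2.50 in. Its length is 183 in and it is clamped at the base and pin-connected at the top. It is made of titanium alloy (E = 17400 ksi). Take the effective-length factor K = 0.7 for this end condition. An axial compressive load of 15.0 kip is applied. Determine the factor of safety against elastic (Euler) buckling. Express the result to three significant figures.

Weak-axis I_min = (h_o·b_o³ − h_i·b_i³)/12 with b_o = 2.82, b_i = 2.500 in (shorter outer/inner sides).
I_min = (4.81×2.82³ − 4.490×2.500³)/12 = 3.143 in⁴
Effective length L_e = K·L = 0.7 × 183 = 128.1 in
P_cr = π²EI / L_e² = π² × 17400×10³ × 3.143 / 128.1² = 3.289×10^4 lb
Factor of safety n = P_cr / P = 32.889 / 15.0 = 2.19

n ≈ 2.19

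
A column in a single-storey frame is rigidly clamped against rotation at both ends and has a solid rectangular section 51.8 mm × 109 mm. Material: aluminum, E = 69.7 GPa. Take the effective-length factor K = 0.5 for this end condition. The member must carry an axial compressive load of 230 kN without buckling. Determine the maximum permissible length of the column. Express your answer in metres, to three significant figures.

L_max ≈ 3.89 m

Buckling occurs about the weak axis: I_min = h·b³/12 with b = 51.8 mm (the shorter side).
I_min = 109×51.8³/12 = 1.263×10^6 mm⁴
I = 1.263×10^-6 m⁴
At the buckling limit P_cr = P = 2.300×10^5 N
From P_cr = π²EI/(K·L)²:  L = (1/K)·√(π²EI/P_cr) = (1/0.5)·√(π²×6.97×10^10×1.263×10^-6/2.300×10^5)
L = 3.89 m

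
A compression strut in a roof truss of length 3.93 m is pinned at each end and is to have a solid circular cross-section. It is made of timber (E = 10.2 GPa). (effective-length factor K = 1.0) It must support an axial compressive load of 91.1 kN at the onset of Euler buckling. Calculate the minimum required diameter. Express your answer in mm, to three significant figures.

L_e = K·L = 1 × 3.93 = 3.930 m
Required I = P_cr·L_e²/(π²E) = 9.110×10^4 × 3.930² / (π² × 1.02×10^10) = 1.398×10^-5 m⁴
I_req = 1.398×10^7 mm⁴
Solid circle: I = πd⁴/64  ⇒  d = (64I/π)^(1/4) = (64×1.398×10^7/π)^(1/4) = 130 mm

d ≈ 130 mm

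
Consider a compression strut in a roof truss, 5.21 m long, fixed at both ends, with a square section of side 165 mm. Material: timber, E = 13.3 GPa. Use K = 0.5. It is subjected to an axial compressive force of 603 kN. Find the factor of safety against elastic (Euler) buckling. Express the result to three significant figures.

I = a⁴/12 = 165⁴/12 = 6.177×10^7 mm⁴
I = 6.177×10^7 mm⁴ = 6.177×10^-5 m⁴
Effective length L_e = K·L = 0.5 × 5.21 = 2.605 m
P_cr = π²EI / L_e² = π² × 13.3×10⁹ × 6.177×10^-5 / 2.605² = 1.195×10^6 N
Factor of safety n = P_cr / P = 1194.8 / 603 = 1.98

n ≈ 1.98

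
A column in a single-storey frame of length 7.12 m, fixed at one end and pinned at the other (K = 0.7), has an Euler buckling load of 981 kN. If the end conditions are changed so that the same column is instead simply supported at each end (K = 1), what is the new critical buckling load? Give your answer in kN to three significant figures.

P_cr ∝ 1/K², so P_cr,new = P_cr,old × (K_old/K_new)² = 981 × (0.7/1)²
= 981 × 0.4900 = 481 kN

P_cr ≈ 481 kN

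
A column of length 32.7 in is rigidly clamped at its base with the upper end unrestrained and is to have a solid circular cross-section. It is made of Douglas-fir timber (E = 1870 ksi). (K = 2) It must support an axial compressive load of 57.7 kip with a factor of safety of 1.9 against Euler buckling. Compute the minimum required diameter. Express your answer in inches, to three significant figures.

Required P_cr = n·P = 1.9 × 57.7 = 109.6 kip
L_e = K·L = 2 × 32.7 = 65.40 in
Required I = P_cr·L_e²/(π²E) = 1.096×10^5 × 65.40² / (π² × 1.87×10^6) = 25.41 in⁴
Solid circle: I = πd⁴/64  ⇒  d = (64I/π)^(1/4) = (64×25.41/π)^(1/4) = 4.77 in

d ≈ 4.77 in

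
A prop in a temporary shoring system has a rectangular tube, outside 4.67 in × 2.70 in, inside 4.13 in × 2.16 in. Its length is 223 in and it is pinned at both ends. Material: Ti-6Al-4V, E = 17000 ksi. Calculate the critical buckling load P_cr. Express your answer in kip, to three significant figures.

Weak-axis I_min = (h_o·b_o³ − h_i·b_i³)/12 with b_o = 2.70, b_i = 2.160 in (shorter outer/inner sides).
I_min = (4.67×2.70³ − 4.130×2.160³)/12 = 4.192 in⁴
Effective length L_e = K·L = 1 × 223 = 223.0 in
P_cr = π²EI / L_e² = π² × 17000×10³ × 4.192 / 223.0² = 1.414×10^4 lb

P_cr ≈ 14.1 kip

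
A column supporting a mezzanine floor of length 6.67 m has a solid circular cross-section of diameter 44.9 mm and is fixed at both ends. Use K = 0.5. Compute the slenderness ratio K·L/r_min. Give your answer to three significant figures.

λ ≈ 297

For a solid circle r = d/4 = 44.9/4 = 11.22 mm
L_e = K·L = 0.5 × 6.67 m = 3.335 m = 3335.0 mm
λ = L_e / r_min = 3335.0 / 11.22 = 297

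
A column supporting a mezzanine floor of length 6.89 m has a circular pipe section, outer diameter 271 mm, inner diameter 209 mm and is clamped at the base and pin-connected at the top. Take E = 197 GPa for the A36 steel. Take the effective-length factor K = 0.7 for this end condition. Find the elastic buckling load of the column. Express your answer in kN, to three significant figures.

d_o = 271 mm, d_i = 209 mm
I = π(d_o⁴ − d_i⁴)/64 = π(271⁴ − 209.0⁴)/64 = 1.711×10^8 mm⁴
I = 1.711×10^8 mm⁴ = 1.711×10^-4 m⁴
Effective length L_e = K·L = 0.7 × 6.89 = 4.823 m
P_cr = π²EI / L_e² = π² × 197×10⁹ × 1.711×10^-4 / 4.823² = 1.430×10^7 N

P_cr ≈ 14300 kN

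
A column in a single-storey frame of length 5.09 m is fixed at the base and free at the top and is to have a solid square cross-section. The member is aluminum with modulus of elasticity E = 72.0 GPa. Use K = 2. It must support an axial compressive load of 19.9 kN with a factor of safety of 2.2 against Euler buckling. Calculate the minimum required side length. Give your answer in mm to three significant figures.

a ≈ 93.6 mm

Required P_cr = n·P = 2.2 × 19.9 = 43.78 kN
L_e = K·L = 2 × 5.09 = 10.18 m
Required I = P_cr·L_e²/(π²E) = 4.378×10^4 × 10.18² / (π² × 7.20×10^10) = 6.385×10^-6 m⁴
I_req = 6.385×10^6 mm⁴
Solid square: I = a⁴/12  ⇒  a = (12I)^(1/4) = (12×6.385×10^6)^(1/4) = 93.6 mm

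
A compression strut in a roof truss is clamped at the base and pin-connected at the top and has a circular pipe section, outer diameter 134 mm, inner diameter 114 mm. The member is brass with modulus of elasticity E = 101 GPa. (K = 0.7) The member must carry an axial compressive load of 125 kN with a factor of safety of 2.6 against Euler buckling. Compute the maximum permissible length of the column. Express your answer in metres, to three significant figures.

d_o = 134 mm, d_i = 114 mm
I = π(d_o⁴ − d_i⁴)/64 = π(134⁴ − 114.0⁴)/64 = 7.536×10^6 mm⁴
I = 7.536×10^-6 m⁴
Required critical load P_cr = n·P = 2.6 × 125 = 325.0 kN = 3.250×10^5 N
From P_cr = π²EI/(K·L)²:  L = (1/K)·√(π²EI/P_cr) = (1/0.7)·√(π²×1.01×10^11×7.536×10^-6/3.250×10^5)
L = 6.87 m

L_max ≈ 6.87 m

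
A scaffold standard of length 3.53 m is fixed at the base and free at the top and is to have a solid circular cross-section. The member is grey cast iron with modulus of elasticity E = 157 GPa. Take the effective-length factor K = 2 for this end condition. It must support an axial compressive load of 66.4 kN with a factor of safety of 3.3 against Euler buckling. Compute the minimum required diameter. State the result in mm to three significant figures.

Required P_cr = n·P = 3.3 × 66.4 = 219.1 kN
L_e = K·L = 2 × 3.53 = 7.060 m
Required I = P_cr·L_e²/(π²E) = 2.191×10^5 × 7.060² / (π² × 1.57×10^11) = 7.048×10^-6 m⁴
I_req = 7.048×10^6 mm⁴
Solid circle: I = πd⁴/64  ⇒  d = (64I/π)^(1/4) = (64×7.048×10^6/π)^(1/4) = 109 mm

d ≈ 109 mm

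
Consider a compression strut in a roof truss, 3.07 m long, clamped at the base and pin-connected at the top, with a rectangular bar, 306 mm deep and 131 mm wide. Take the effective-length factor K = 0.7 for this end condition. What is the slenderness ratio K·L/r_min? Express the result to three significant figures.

Buckling occurs about the weak axis: I_min = h·b³/12 with b = 131 mm (the shorter side).
I_min = 306×131³/12 = 5.733×10^7 mm⁴
A = 4.009×10^4 mm²;  r_min = √(I/A) = √(5.733×10^7/4.009×10^4) = 37.82 mm
L_e = K·L = 0.7 × 3.07 m = 2.149 m = 2149.0 mm
λ = L_e / r_min = 2149.0 / 37.82 = 56.8

λ ≈ 56.8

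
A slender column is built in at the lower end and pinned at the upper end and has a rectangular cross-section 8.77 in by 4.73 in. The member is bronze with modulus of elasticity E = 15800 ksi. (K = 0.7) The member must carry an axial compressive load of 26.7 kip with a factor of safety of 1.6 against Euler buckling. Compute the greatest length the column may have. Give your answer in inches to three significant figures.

L_max ≈ 759 in

Buckling occurs about the weak axis: I_min = h·b³/12 with b = 4.73 in (the shorter side).
I_min = 8.77×4.73³/12 = 77.34 in⁴
Required critical load P_cr = n·P = 1.6 × 26.7 = 42.72 kip = 4.272×10^4 lb
From P_cr = π²EI/(K·L)²:  L = (1/K)·√(π²EI/P_cr) = (1/0.7)·√(π²×1.58×10^7×77.34/4.272×10^4)
L = 759 in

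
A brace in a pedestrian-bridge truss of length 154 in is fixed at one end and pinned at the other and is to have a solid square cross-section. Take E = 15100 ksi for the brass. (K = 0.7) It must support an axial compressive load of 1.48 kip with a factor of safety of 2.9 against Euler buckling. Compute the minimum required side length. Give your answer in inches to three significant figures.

a ≈ 1.42 in

Required P_cr = n·P = 2.9 × 1.48 = 4.292 kip
L_e = K·L = 0.7 × 154 = 107.8 in
Required I = P_cr·L_e²/(π²E) = 4.292×10^3 × 107.8² / (π² × 1.51×10^7) = 0.3347 in⁴
Solid square: I = a⁴/12  ⇒  a = (12I)^(1/4) = (12×0.3347)^(1/4) = 1.42 in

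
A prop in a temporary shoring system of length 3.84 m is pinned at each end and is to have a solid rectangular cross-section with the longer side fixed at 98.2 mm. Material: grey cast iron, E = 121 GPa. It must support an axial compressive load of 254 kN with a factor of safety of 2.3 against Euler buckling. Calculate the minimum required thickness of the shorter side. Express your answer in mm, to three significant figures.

Required P_cr = n·P = 2.3 × 254 = 584.2 kN
L_e = K·L = 1 × 3.84 = 3.840 m
Required I = P_cr·L_e²/(π²E) = 5.842×10^5 × 3.840² / (π² × 1.21×10^11) = 7.213×10^-6 m⁴
I_req = 7.213×10^6 mm⁴
Rectangle, weak axis: I_min = h·b³/12 with h = 98.2 mm fixed  ⇒  b = (12I/h)^(1/3) = 95.9 mm

b ≈ 95.9 mm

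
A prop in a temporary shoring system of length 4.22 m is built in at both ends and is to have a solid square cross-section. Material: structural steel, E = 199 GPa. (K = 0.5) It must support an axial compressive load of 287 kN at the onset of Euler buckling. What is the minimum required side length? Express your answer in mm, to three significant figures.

a ≈ 52.9 mm

L_e = K·L = 0.5 × 4.22 = 2.110 m
Required I = P_cr·L_e²/(π²E) = 2.870×10^5 × 2.110² / (π² × 1.99×10^11) = 6.506×10^-7 m⁴
I_req = 6.506×10^5 mm⁴
Solid square: I = a⁴/12  ⇒  a = (12I)^(1/4) = (12×6.506×10^5)^(1/4) = 52.9 mm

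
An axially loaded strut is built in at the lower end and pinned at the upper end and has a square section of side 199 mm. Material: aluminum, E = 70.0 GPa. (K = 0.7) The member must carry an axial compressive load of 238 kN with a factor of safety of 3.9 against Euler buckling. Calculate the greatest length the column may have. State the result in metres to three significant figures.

L_max ≈ 14.1 m

I = a⁴/12 = 199⁴/12 = 1.307×10^8 mm⁴
I = 1.307×10^-4 m⁴
Required critical load P_cr = n·P = 3.9 × 238 = 928.2 kN = 9.282×10^5 N
From P_cr = π²EI/(K·L)²:  L = (1/K)·√(π²EI/P_cr) = (1/0.7)·√(π²×7.00×10^10×1.307×10^-4/9.282×10^5)
L = 14.1 m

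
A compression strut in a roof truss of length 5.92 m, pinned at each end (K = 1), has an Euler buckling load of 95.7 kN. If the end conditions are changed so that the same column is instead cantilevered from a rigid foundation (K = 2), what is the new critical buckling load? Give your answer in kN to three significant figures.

P_cr ≈ 23.9 kN

P_cr ∝ 1/K², so P_cr,new = P_cr,old × (K_old/K_new)² = 95.7 × (1/2)²
= 95.7 × 0.2500 = 23.9 kN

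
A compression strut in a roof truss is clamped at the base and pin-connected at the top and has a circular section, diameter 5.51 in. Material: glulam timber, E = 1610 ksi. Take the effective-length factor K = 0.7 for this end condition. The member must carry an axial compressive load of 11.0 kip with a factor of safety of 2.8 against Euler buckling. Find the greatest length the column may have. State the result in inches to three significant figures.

L_max ≈ 218 in

I = πd⁴/64 = π×5.51⁴/64 = 45.25 in⁴
Required critical load P_cr = n·P = 2.8 × 11.0 = 30.80 kip = 3.080×10^4 lb
From P_cr = π²EI/(K·L)²:  L = (1/K)·√(π²EI/P_cr) = (1/0.7)·√(π²×1.61×10^6×45.25/3.080×10^4)
L = 218 in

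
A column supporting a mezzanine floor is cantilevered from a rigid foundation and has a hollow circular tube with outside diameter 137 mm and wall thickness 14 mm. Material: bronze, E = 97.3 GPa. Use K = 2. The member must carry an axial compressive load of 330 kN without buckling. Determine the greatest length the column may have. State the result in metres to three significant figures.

Inner diameter d_i = 137 − 2×14 = 109.0 mm
I = π(d_o⁴ − d_i⁴)/64 = π(137⁴ − 109.0⁴)/64 = 1.036×10^7 mm⁴
I = 1.036×10^-5 m⁴
At the buckling limit P_cr = P = 3.300×10^5 N
From P_cr = π²EI/(K·L)²:  L = (1/K)·√(π²EI/P_cr) = (1/2)·√(π²×9.73×10^10×1.036×10^-5/3.300×10^5)
L = 2.75 m

L_max ≈ 2.75 m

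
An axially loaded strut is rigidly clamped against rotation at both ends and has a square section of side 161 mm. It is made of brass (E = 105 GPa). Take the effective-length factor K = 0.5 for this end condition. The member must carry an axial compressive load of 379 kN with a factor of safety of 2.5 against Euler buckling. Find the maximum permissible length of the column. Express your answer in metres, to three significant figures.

L_max ≈ 15.7 m

I = a⁴/12 = 161⁴/12 = 5.599×10^7 mm⁴
I = 5.599×10^-5 m⁴
Required critical load P_cr = n·P = 2.5 × 379 = 947.5 kN = 9.475×10^5 N
From P_cr = π²EI/(K·L)²:  L = (1/K)·√(π²EI/P_cr) = (1/0.5)·√(π²×1.05×10^11×5.599×10^-5/9.475×10^5)
L = 15.7 m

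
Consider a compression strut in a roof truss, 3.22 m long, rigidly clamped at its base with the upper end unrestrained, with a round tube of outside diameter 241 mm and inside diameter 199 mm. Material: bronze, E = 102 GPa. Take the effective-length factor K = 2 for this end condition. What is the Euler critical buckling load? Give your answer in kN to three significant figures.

d_o = 241 mm, d_i = 199 mm
I = π(d_o⁴ − d_i⁴)/64 = π(241⁴ − 199.0⁴)/64 = 8.861×10^7 mm⁴
I = 8.861×10^7 mm⁴ = 8.861×10^-5 m⁴
Effective length L_e = K·L = 2 × 3.22 = 6.440 m
P_cr = π²EI / L_e² = π² × 102×10⁹ × 8.861×10^-5 / 6.440² = 2.151×10^6 N

P_cr ≈ 2150 kN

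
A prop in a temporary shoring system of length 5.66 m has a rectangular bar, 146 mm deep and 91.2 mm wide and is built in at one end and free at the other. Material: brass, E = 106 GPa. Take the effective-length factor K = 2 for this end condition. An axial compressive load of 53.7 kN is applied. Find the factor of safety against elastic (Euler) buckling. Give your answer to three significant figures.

Buckling occurs about the weak axis: I_min = h·b³/12 with b = 91.2 mm (the shorter side).
I_min = 146×91.2³/12 = 9.229×10^6 mm⁴
I = 9.229×10^6 mm⁴ = 9.229×10^-6 m⁴
Effective length L_e = K·L = 2 × 5.66 = 11.32 m
P_cr = π²EI / L_e² = π² × 106×10⁹ × 9.229×10^-6 / 11.32² = 7.535×10^4 N
Factor of safety n = P_cr / P = 75.348 / 53.7 = 1.40

n ≈ 1.40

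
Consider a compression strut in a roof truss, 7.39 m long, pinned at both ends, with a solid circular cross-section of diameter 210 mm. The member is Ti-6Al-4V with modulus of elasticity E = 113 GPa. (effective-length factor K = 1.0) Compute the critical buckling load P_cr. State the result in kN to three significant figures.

P_cr ≈ 1950 kN

I = πd⁴/64 = π×210⁴/64 = 9.547×10^7 mm⁴
I = 9.547×10^7 mm⁴ = 9.547×10^-5 m⁴
Effective length L_e = K·L = 1 × 7.39 = 7.390 m
P_cr = π²EI / L_e² = π² × 113×10⁹ × 9.547×10^-5 / 7.390² = 1.950×10^6 N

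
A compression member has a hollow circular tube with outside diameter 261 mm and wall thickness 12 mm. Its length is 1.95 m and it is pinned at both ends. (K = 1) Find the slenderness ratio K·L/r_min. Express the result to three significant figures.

Inner diameter d_i = 261 − 2×12 = 237.0 mm
I = π(d_o⁴ − d_i⁴)/64 = π(261⁴ − 237.0⁴)/64 = 7.292×10^7 mm⁴
A = 9.387×10^3 mm²;  r_min = √(I/A) = √(7.292×10^7/9.387×10^3) = 88.14 mm
L_e = K·L = 1 × 1.95 m = 1.950 m = 1950.0 mm
λ = L_e / r_min = 1950.0 / 88.14 = 22.1

λ ≈ 22.1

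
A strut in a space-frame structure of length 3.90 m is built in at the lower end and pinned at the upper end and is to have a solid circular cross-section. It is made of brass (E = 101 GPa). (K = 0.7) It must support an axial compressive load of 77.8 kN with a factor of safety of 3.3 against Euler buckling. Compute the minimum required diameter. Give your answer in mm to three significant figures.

Required P_cr = n·P = 3.3 × 77.8 = 256.7 kN
L_e = K·L = 0.7 × 3.90 = 2.730 m
Required I = P_cr·L_e²/(π²E) = 2.567×10^5 × 2.730² / (π² × 1.01×10^11) = 1.920×10^-6 m⁴
I_req = 1.920×10^6 mm⁴
Solid circle: I = πd⁴/64  ⇒  d = (64I/π)^(1/4) = (64×1.920×10^6/π)^(1/4) = 79.1 mm

d ≈ 79.1 mm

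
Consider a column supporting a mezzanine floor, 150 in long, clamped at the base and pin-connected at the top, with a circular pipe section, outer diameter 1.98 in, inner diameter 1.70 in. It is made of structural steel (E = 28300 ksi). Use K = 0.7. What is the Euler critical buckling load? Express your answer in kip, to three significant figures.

P_cr ≈ 8.73 kip

d_o = 1.98 in, d_i = 1.70 in
I = π(d_o⁴ − d_i⁴)/64 = π(1.98⁴ − 1.700⁴)/64 = 0.3445 in⁴
Effective length L_e = K·L = 0.7 × 150 = 105.0 in
P_cr = π²EI / L_e² = π² × 28300×10³ × 0.3445 / 105.0² = 8.727×10^3 lb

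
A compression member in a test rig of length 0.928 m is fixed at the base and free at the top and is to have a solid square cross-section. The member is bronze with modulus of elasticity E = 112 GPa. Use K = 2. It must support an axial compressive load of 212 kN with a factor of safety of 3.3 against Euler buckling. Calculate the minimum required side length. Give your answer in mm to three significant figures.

Required P_cr = n·P = 3.3 × 212 = 699.6 kN
L_e = K·L = 2 × 0.928 = 1.856 m
Required I = P_cr·L_e²/(π²E) = 6.996×10^5 × 1.856² / (π² × 1.12×10^11) = 2.180×10^-6 m⁴
I_req = 2.180×10^6 mm⁴
Solid square: I = a⁴/12  ⇒  a = (12I)^(1/4) = (12×2.180×10^6)^(1/4) = 71.5 mm

a ≈ 71.5 mm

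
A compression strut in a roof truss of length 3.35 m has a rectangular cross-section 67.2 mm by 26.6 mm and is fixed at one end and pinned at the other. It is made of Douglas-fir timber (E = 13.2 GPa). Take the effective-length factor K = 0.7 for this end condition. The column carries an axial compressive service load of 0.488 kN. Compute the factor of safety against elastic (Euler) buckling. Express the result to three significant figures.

Buckling occurs about the weak axis: I_min = h·b³/12 with b = 26.6 mm (the shorter side).
I_min = 67.2×26.6³/12 = 1.054×10^5 mm⁴
I = 1.054×10^5 mm⁴ = 1.054×10^-7 m⁴
Effective length L_e = K·L = 0.7 × 3.35 = 2.345 m
P_cr = π²EI / L_e² = π² × 13.2×10⁹ × 1.054×10^-7 / 2.345² = 2.497×10^3 N
Factor of safety n = P_cr / P = 2.4970 / 0.488 = 5.12

n ≈ 5.12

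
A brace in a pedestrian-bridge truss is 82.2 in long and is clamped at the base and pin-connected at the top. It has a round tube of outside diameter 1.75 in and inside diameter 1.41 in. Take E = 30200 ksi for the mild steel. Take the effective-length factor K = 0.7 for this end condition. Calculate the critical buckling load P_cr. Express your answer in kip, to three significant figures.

P_cr ≈ 24.0 kip

d_o = 1.75 in, d_i = 1.41 in
I = π(d_o⁴ − d_i⁴)/64 = π(1.75⁴ − 1.410⁴)/64 = 0.2664 in⁴
Effective length L_e = K·L = 0.7 × 82.2 = 57.54 in
P_cr = π²EI / L_e² = π² × 30200×10³ × 0.2664 / 57.54² = 2.398×10^4 lb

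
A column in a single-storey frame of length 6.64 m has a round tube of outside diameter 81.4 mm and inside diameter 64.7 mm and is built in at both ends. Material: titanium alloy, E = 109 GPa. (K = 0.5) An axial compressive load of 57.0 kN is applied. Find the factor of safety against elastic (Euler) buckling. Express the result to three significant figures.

n ≈ 2.22

d_o = 81.4 mm, d_i = 64.7 mm
I = π(d_o⁴ − d_i⁴)/64 = π(81.4⁴ − 64.70⁴)/64 = 1.295×10^6 mm⁴
I = 1.295×10^6 mm⁴ = 1.295×10^-6 m⁴
Effective length L_e = K·L = 0.5 × 6.64 = 3.320 m
P_cr = π²EI / L_e² = π² × 109×10⁹ × 1.295×10^-6 / 3.320² = 1.264×10^5 N
Factor of safety n = P_cr / P = 126.38 / 57.0 = 2.22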